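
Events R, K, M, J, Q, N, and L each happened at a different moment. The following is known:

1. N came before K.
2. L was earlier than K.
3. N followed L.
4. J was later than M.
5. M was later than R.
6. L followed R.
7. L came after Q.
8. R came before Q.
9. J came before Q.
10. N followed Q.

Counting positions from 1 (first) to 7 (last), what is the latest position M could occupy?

M must come before J, K, L, N, and Q — 5 events forced after it.
Everything else can be placed before M in some valid order, so M can sit as late as position 7 − 5 = 2.

2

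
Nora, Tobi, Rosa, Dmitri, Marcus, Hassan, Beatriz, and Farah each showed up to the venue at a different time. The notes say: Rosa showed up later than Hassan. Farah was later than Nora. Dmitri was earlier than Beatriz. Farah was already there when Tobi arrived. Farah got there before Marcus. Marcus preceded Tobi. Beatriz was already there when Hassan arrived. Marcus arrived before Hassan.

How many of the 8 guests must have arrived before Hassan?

5

Directly stated before Hassan: Beatriz and Marcus.
Dmitri reaches Hassan via Dmitri → Beatriz → Hassan.
Farah reaches Hassan via Farah → Marcus → Hassan.
Nora reaches Hassan via Nora → Farah → Marcus → Hassan.
No chain forces Rosa (or any of the others) ahead of Hassan.
That's Beatriz, Dmitri, Farah, Marcus, and Nora — 5 in all.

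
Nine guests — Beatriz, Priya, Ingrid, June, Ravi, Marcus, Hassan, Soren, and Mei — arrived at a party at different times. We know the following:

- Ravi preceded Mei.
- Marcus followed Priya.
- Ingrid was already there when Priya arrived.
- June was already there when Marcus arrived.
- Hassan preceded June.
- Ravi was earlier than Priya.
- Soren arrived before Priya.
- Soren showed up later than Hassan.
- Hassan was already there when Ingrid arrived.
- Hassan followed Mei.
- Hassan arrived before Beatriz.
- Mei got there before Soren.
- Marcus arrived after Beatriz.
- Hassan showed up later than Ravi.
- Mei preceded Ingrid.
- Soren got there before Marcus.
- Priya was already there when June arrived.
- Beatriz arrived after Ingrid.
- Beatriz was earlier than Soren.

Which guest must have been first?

Ravi has a chain of constraints placing them before every other guest, so Ravi must be first.

Ravi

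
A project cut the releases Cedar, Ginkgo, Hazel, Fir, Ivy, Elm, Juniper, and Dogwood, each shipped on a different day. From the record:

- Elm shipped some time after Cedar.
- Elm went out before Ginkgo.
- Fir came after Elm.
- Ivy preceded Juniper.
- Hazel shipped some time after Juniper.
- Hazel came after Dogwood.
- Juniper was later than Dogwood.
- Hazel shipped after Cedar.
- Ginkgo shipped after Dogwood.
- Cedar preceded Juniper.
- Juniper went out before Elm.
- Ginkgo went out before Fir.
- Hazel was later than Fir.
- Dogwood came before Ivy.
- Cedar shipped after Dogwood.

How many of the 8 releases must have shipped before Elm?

4

Directly stated before Elm: Cedar and Juniper.
Dogwood reaches Elm via Dogwood → Cedar → Elm.
Ivy reaches Elm via Ivy → Juniper → Elm.
That's Cedar, Dogwood, Ivy, and Juniper — 4 in all.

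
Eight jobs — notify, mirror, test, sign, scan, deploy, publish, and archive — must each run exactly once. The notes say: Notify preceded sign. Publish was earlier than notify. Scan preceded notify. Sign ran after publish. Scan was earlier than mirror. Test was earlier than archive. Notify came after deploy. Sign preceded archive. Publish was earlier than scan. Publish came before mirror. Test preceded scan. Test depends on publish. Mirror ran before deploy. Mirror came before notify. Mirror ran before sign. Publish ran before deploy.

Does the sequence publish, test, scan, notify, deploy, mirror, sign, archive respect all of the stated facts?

The constraints require mirror before notify, but in the proposed sequence notify appears ahead of mirror. That one violation is enough.

no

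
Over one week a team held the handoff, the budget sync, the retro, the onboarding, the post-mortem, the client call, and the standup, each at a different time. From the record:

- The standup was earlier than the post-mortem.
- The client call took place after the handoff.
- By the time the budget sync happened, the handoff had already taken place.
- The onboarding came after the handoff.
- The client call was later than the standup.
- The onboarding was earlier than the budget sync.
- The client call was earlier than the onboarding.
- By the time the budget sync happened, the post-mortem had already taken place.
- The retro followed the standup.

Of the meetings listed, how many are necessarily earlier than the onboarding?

3

Directly stated before the onboarding: the client call and the handoff.
The standup reaches the onboarding via the standup → the client call → the onboarding.
That's the client call, the handoff, and the standup — 3 in all.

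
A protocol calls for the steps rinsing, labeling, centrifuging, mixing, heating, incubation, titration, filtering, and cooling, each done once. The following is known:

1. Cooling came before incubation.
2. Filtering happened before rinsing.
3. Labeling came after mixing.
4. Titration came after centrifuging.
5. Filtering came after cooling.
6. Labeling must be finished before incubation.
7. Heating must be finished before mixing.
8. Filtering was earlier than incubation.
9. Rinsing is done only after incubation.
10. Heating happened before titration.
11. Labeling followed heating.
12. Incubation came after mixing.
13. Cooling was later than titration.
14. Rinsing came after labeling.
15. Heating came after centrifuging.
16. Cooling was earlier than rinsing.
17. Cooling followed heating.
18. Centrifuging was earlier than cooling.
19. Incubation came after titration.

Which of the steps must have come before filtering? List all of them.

Directly stated before filtering: cooling.
Centrifuging reaches filtering via centrifuging → cooling → filtering.
Heating reaches filtering via heating → cooling → filtering.
Titration reaches filtering via titration → cooling → filtering.

centrifuging, cooling, heating, titration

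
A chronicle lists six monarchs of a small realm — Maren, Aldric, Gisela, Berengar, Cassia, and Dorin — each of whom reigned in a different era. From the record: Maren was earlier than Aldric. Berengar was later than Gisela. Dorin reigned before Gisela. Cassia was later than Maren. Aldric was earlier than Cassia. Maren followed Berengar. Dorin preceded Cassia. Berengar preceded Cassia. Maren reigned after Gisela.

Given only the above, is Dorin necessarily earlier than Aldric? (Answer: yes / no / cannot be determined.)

yes

Chain the constraints: Dorin → Gisela → Maren → Aldric. Each link is directly stated, so Dorin comes before Aldric.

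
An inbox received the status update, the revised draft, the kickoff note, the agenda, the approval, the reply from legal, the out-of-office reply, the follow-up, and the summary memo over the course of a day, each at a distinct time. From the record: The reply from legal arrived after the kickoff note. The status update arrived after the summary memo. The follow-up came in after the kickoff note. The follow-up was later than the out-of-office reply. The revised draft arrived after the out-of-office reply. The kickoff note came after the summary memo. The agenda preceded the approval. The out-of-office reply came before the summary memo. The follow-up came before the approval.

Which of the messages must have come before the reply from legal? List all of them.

the kickoff note, the out-of-office reply, the summary memo

Directly stated before the reply from legal: the kickoff note.
The out-of-office reply reaches the reply from legal via the out-of-office reply → the summary memo → the kickoff note → the reply from legal.
The summary memo reaches the reply from legal via the summary memo → the kickoff note → the reply from legal.
No chain forces the status update (or any of the others) ahead of the reply from legal.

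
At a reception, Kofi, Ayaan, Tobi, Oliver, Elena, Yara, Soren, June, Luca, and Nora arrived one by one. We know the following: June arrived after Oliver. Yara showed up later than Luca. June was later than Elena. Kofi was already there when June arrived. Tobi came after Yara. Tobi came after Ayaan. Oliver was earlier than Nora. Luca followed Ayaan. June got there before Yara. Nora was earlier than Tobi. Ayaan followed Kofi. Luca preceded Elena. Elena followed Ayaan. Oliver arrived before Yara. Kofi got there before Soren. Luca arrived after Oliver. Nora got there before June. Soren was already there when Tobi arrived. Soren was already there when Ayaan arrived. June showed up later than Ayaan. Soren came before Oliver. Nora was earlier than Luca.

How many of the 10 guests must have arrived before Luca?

Directly stated before Luca: Ayaan, Nora, and Oliver.
Kofi reaches Luca via Kofi → Ayaan → Luca.
Soren reaches Luca via Soren → Oliver → Luca.
No chain forces Tobi (or any of the others) ahead of Luca.
That's Ayaan, Kofi, Nora, Oliver, and Soren — 5 in all.

5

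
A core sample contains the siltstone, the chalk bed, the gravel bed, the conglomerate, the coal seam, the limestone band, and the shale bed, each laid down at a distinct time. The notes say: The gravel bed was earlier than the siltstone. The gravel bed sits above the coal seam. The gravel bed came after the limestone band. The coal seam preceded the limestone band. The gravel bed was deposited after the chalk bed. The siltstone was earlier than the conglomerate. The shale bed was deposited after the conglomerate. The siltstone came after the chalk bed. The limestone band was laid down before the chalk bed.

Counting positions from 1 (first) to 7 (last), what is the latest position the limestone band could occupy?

The limestone band must come before the chalk bed, the conglomerate, the gravel bed, the shale bed, and the siltstone — 5 layers forced after it.
Everything else can be placed before the limestone band in some valid order, so the limestone band can sit as late as position 7 − 5 = 2.

2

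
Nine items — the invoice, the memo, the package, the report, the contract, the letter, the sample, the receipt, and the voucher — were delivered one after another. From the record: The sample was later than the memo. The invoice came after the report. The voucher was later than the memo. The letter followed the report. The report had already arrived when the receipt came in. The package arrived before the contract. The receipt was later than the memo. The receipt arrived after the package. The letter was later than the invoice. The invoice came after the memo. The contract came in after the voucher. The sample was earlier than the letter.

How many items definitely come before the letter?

4

Directly stated before the letter: the invoice, the report, and the sample.
The memo reaches the letter via the memo → the sample → the letter.
That's the invoice, the memo, the report, and the sample — 4 in all.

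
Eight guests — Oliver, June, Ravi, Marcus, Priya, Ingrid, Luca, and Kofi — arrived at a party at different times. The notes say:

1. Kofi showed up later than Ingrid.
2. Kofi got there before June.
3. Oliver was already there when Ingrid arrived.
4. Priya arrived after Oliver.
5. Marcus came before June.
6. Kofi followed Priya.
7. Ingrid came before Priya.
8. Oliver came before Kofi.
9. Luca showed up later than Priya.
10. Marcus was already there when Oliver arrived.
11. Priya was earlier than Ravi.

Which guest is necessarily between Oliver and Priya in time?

Tracing the constraints gives Oliver → Ingrid → Priya, so Ingrid sits after Oliver and before Priya.
No other guest is forced both after Oliver and before Priya.

Ingrid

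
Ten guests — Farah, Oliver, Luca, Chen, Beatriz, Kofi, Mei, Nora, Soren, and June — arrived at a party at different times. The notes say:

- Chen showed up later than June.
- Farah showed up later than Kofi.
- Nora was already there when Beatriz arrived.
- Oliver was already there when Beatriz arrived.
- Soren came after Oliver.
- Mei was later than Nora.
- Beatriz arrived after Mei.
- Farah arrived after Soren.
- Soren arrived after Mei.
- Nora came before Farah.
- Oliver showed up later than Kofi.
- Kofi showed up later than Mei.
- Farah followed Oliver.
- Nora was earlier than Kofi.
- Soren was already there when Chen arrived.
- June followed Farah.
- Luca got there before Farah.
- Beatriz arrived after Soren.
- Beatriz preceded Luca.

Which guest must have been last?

Chen

Every other guest has a chain of constraints placing them before Chen, so Chen is last.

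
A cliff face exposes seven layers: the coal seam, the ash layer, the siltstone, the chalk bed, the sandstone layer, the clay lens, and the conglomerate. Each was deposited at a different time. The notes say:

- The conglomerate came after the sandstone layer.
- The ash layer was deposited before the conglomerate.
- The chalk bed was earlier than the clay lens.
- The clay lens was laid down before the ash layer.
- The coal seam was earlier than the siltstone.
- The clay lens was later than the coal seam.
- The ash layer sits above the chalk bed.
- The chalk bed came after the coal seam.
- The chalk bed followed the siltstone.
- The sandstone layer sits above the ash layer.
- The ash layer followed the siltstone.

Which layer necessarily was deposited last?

the conglomerate

Every other layer has a chain of constraints placing it before the conglomerate, so the conglomerate is last.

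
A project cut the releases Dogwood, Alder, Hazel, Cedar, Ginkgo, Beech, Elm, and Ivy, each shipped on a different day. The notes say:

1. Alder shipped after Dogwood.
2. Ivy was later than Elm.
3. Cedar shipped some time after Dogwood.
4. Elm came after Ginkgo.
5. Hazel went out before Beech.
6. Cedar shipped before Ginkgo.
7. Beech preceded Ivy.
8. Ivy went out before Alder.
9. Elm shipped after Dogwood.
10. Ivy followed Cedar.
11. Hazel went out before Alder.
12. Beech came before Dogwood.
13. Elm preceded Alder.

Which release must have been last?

Alder

Every other release has a chain of constraints placing it before Alder, so Alder is last.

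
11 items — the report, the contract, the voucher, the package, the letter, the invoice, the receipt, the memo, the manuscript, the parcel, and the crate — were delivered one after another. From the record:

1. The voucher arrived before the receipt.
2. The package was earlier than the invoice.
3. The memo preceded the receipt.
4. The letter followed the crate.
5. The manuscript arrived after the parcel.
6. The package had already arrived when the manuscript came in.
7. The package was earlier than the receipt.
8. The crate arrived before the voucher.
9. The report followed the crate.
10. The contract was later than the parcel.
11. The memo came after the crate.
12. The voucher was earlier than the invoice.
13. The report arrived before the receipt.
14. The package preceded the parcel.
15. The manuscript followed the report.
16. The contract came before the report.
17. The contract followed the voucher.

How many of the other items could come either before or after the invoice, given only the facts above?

Forced before the invoice: the crate, the package, and the voucher.
That leaves the contract, the letter, the manuscript, the memo, the parcel, the receipt, and the report with no forced order relative to the invoice — 7.

7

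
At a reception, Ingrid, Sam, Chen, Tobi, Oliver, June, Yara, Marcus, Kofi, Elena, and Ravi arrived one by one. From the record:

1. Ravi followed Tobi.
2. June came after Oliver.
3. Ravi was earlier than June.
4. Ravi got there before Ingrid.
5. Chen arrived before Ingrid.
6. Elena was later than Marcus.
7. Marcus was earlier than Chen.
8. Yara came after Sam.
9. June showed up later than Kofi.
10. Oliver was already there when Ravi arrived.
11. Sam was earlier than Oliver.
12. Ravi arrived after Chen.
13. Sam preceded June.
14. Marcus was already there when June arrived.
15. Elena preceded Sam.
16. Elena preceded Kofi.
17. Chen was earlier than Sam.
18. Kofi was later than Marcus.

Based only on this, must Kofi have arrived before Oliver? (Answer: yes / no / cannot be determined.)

cannot be determined

No chain of stated constraints runs from Kofi to Oliver, and none runs from Oliver to Kofi either.
So the relative order of Kofi and Oliver is not fixed by the given facts.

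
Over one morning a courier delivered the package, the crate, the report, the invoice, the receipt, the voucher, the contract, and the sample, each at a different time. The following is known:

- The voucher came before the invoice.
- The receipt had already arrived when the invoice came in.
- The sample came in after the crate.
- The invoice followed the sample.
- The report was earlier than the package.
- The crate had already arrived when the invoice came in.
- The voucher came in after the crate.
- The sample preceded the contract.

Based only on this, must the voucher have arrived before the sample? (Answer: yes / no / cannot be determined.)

cannot be determined

No chain of stated constraints runs from the voucher to the sample, and none runs from the sample to the voucher either.
So the relative order of the voucher and the sample is not fixed by the given facts.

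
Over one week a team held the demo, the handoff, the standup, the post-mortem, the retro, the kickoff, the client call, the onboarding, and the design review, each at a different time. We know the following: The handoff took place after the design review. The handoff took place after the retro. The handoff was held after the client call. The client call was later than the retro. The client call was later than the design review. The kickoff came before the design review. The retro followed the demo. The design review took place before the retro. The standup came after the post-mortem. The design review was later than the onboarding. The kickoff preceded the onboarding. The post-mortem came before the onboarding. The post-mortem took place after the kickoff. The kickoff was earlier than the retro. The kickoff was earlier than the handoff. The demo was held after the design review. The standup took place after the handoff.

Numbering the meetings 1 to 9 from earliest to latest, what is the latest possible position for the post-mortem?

The post-mortem must come before the client call, the demo, the design review, the handoff, the onboarding, the retro, and the standup — 7 meetings forced after it.
Everything else can be placed before the post-mortem in some valid order, so the post-mortem can sit as late as position 9 − 7 = 2.

2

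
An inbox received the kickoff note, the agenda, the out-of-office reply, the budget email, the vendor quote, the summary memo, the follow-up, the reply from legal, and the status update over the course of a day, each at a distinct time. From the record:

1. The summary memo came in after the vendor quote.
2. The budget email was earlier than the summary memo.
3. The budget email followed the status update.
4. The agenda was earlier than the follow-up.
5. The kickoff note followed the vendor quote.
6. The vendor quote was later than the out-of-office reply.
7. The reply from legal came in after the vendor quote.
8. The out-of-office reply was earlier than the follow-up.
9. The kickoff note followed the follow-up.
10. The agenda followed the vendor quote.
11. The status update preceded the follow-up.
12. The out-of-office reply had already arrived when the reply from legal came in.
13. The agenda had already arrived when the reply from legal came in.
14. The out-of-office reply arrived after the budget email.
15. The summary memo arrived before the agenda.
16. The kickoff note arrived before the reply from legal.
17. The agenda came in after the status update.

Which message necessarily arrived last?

the reply from legal

Every other message has a chain of constraints placing it before the reply from legal, so the reply from legal is last.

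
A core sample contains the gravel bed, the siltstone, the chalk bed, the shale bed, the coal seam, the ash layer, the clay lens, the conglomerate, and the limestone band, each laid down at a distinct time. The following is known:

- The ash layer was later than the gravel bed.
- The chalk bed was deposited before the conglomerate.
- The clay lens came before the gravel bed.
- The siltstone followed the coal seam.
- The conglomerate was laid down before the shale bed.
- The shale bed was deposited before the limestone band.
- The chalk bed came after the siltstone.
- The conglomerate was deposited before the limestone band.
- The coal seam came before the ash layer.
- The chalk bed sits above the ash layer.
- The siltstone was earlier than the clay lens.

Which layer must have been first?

the coal seam

The coal seam has a chain of constraints placing it before every other layer, so the coal seam must be first.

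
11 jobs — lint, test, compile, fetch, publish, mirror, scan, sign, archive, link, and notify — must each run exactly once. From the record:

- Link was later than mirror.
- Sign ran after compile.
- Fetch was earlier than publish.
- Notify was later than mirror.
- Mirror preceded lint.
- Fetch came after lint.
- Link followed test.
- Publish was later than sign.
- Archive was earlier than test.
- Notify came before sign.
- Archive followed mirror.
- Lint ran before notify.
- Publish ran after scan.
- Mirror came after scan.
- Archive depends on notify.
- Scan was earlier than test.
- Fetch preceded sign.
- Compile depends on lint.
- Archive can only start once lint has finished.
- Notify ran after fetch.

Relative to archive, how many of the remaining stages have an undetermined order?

3

Forced before archive: fetch, lint, mirror, notify, and scan; forced after archive: link and test.
That leaves compile, publish, and sign with no forced order relative to archive — 3.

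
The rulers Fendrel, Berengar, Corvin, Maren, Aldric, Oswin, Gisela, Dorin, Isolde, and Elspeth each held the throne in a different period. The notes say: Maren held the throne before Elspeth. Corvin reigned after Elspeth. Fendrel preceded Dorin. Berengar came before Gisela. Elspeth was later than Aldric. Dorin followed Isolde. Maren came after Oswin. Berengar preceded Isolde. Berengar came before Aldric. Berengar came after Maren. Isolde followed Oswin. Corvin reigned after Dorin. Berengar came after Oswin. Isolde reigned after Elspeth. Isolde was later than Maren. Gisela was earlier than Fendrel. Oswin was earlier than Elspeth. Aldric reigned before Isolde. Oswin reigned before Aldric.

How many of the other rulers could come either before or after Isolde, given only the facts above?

2

Forced before Isolde: Aldric, Berengar, Elspeth, Maren, and Oswin; forced after Isolde: Corvin and Dorin.
That leaves Fendrel and Gisela with no forced order relative to Isolde — 2.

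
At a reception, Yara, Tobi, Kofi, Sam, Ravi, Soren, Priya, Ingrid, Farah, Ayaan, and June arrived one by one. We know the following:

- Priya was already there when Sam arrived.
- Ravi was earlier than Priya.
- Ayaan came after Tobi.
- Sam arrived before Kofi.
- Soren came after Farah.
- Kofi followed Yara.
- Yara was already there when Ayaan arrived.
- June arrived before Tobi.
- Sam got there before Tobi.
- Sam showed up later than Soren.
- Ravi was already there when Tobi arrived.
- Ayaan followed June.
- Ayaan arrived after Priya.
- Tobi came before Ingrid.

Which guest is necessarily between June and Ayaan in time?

Tracing the constraints gives June → Tobi → Ayaan, so Tobi sits after June and before Ayaan.
No other guest is forced both after June and before Ayaan.

Tobi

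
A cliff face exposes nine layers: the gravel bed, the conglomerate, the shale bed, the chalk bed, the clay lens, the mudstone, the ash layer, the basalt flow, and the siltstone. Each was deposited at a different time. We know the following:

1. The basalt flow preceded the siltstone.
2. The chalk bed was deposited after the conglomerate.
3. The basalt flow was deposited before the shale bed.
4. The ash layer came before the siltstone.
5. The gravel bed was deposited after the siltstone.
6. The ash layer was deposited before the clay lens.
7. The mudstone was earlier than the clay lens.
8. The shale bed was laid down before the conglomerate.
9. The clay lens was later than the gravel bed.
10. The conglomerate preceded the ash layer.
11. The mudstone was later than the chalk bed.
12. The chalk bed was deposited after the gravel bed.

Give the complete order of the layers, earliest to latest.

the basalt flow, the shale bed, the conglomerate, the ash layer, the siltstone, the gravel bed, the chalk bed, the mudstone, the clay lens

The constraints fix every adjacent pair, so only one ordering works:
the basalt flow → the shale bed → the conglomerate → the ash layer → the siltstone → the gravel bed → the chalk bed → the mudstone → the clay lens.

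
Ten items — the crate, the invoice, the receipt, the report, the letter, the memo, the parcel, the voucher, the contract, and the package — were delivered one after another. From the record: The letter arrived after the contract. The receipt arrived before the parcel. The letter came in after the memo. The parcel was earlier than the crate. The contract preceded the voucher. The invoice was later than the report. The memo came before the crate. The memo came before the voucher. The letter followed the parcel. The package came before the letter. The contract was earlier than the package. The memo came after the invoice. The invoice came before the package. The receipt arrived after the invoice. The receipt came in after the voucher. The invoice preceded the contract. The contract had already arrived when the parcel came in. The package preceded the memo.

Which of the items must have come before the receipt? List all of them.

the contract, the invoice, the memo, the package, the report, the voucher

Directly stated before the receipt: the invoice and the voucher.
The contract reaches the receipt via the contract → the voucher → the receipt.
The memo reaches the receipt via the memo → the voucher → the receipt.
The package reaches the receipt via the package → the memo → the voucher → the receipt.
Likewise the report reaches the receipt by chaining the stated constraints.
No chain forces the letter (or any of the others) ahead of the receipt.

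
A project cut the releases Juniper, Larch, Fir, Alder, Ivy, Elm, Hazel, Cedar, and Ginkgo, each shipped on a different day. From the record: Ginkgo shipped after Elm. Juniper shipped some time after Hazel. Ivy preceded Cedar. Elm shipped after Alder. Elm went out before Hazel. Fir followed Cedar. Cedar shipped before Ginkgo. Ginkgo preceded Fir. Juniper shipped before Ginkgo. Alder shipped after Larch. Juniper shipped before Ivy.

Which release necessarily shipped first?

Larch

Larch has a chain of constraints placing it before every other release, so Larch must be first.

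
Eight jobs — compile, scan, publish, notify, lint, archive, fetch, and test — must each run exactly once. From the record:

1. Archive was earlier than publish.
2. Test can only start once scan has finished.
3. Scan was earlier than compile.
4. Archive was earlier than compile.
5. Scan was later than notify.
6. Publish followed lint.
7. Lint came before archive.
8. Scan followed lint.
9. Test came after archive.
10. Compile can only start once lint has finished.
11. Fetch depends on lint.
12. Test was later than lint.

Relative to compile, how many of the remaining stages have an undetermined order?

3

Forced before compile: archive, lint, notify, and scan.
That leaves fetch, publish, and test with no forced order relative to compile — 3.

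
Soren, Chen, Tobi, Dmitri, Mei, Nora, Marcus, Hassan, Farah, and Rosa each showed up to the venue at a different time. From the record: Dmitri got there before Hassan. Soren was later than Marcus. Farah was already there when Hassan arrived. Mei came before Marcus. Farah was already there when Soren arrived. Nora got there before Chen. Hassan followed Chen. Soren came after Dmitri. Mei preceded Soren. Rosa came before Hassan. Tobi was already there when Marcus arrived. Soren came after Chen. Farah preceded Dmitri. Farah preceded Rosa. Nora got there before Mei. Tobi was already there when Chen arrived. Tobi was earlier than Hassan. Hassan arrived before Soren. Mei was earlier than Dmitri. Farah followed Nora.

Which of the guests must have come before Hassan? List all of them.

Directly stated before Hassan: Chen, Dmitri, Farah, Rosa, and Tobi.
Mei reaches Hassan via Mei → Dmitri → Hassan.
Nora reaches Hassan via Nora → Chen → Hassan.

Chen, Dmitri, Farah, Mei, Nora, Rosa, Tobi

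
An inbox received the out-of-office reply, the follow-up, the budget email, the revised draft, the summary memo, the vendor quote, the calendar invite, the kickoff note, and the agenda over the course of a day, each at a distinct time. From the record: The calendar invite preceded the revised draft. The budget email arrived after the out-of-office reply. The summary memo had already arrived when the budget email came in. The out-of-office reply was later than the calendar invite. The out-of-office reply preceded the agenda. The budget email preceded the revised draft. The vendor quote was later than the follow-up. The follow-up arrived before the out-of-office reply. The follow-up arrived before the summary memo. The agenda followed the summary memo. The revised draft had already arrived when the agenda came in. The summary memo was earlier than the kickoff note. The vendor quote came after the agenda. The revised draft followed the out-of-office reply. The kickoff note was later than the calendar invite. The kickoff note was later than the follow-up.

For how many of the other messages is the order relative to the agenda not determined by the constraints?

Forced before the agenda: the budget email, the calendar invite, the follow-up, the out-of-office reply, the revised draft, and the summary memo; forced after the agenda: the vendor quote.
That leaves the kickoff note with no forced order relative to the agenda — 1.

1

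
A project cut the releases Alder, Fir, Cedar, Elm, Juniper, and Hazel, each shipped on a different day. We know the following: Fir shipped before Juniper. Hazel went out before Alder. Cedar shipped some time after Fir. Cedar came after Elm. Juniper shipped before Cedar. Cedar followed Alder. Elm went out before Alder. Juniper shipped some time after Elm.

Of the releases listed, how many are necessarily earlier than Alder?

2

Directly stated before Alder: Elm and Hazel.
No chain forces Juniper (or any of the others) ahead of Alder.
That's Elm and Hazel — 2 in all.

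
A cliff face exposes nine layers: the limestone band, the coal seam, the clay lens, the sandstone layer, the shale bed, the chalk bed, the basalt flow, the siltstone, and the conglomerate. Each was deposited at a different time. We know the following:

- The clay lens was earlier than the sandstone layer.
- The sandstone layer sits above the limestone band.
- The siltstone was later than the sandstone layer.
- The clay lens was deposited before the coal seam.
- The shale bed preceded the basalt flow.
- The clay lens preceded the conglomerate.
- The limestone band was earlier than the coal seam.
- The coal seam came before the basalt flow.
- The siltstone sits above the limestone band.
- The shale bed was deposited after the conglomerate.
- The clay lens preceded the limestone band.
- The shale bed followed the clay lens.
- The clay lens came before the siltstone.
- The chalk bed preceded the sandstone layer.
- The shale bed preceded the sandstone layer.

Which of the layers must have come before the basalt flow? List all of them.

Directly stated before the basalt flow: the coal seam and the shale bed.
The clay lens reaches the basalt flow via the clay lens → the shale bed → the basalt flow.
The conglomerate reaches the basalt flow via the conglomerate → the shale bed → the basalt flow.
The limestone band reaches the basalt flow via the limestone band → the coal seam → the basalt flow.

the clay lens, the coal seam, the conglomerate, the limestone band, the shale bed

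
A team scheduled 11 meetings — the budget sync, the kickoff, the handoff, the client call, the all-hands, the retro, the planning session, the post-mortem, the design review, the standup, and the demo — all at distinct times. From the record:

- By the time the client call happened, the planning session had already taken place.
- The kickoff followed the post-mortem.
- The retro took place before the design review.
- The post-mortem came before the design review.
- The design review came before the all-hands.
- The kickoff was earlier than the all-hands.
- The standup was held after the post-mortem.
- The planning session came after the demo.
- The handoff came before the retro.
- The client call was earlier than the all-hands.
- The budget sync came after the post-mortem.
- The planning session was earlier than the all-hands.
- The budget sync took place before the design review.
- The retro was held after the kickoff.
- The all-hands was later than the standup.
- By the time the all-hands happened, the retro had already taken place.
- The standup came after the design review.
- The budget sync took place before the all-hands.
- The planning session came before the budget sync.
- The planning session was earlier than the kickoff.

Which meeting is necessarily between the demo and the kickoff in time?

Tracing the constraints gives the demo → the planning session → the kickoff, so the planning session sits after the demo and before the kickoff.
No other meeting is forced both after the demo and before the kickoff.

the planning session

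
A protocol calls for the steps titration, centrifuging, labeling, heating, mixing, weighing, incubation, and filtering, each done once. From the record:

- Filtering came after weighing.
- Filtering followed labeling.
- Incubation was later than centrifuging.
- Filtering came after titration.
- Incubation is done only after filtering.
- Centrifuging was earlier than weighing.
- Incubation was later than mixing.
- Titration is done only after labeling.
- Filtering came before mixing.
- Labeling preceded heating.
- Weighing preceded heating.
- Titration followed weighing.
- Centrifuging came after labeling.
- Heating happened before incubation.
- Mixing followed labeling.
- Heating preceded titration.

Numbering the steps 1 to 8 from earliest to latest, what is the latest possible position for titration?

5

Titration must come before filtering, incubation, and mixing — 3 steps forced after it.
Everything else can be placed before titration in some valid order, so titration can sit as late as position 8 − 3 = 5.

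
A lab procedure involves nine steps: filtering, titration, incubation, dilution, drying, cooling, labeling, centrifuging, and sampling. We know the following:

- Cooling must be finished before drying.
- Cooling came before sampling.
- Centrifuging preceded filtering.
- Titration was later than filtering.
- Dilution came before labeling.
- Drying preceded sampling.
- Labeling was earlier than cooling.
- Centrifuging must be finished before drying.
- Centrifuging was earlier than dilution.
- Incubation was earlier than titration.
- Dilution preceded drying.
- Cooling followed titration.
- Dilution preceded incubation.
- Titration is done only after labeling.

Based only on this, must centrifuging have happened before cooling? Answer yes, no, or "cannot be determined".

yes

Chain the constraints: centrifuging → filtering → titration → cooling. Each link is directly stated, so centrifuging comes before cooling.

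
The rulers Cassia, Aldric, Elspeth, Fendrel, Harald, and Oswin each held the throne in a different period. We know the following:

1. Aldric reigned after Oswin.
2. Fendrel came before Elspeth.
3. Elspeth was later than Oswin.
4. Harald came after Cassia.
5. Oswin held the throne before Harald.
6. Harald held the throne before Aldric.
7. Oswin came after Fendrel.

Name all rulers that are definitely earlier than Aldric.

Cassia, Fendrel, Harald, Oswin

Directly stated before Aldric: Harald and Oswin.
Cassia reaches Aldric via Cassia → Harald → Aldric.
Fendrel reaches Aldric via Fendrel → Oswin → Aldric.
No chain forces Elspeth ahead of Aldric.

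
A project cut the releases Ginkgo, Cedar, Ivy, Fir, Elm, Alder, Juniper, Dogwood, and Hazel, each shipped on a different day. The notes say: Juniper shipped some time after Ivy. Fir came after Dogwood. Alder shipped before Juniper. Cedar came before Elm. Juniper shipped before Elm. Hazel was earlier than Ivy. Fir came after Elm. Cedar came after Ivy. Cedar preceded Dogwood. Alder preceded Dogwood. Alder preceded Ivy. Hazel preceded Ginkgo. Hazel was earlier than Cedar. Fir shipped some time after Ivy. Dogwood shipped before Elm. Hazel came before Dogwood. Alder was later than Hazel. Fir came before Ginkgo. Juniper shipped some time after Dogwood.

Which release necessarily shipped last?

Ginkgo

Every other release has a chain of constraints placing it before Ginkgo, so Ginkgo is last.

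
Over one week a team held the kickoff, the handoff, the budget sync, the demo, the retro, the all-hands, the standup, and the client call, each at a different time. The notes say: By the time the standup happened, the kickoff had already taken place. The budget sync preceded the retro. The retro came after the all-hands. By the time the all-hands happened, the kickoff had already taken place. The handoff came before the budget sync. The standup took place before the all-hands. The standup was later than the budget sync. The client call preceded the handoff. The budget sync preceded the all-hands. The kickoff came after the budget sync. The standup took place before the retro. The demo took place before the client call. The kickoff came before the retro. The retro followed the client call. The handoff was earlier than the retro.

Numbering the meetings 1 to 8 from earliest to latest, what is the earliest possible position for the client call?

2

The demo must come before the client call — 1 forced predecessor.
Nothing else is forced ahead of the client call, so its earliest slot is position 1 + 1 = 2.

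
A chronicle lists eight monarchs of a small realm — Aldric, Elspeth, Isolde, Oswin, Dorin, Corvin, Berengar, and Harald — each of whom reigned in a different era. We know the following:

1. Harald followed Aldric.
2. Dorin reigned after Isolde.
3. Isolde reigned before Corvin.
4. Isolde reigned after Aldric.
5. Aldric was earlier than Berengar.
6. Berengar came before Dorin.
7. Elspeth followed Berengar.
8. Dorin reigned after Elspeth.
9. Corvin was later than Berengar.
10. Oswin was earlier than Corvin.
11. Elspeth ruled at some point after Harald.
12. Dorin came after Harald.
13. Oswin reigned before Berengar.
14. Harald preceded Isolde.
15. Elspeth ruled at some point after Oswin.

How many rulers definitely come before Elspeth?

4

Directly stated before Elspeth: Berengar, Harald, and Oswin.
Aldric reaches Elspeth via Aldric → Harald → Elspeth.
That's Aldric, Berengar, Harald, and Oswin — 4 in all.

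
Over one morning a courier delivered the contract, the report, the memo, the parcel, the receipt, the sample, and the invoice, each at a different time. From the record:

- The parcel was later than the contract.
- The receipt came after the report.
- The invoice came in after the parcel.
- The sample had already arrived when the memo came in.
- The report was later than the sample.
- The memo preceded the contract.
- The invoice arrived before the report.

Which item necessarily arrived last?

Every other item has a chain of constraints placing it before the receipt, so the receipt is last.

the receipt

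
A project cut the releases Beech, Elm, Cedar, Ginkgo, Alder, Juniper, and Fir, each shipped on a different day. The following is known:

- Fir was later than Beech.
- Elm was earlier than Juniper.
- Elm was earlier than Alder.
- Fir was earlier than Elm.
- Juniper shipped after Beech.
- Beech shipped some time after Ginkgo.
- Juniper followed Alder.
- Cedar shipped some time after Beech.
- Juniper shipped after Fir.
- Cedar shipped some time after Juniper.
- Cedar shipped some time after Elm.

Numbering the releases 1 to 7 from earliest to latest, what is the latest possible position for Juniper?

Juniper must come before Cedar — 1 release forced after it.
Everything else can be placed before Juniper in some valid order, so Juniper can sit as late as position 7 − 1 = 6.

6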